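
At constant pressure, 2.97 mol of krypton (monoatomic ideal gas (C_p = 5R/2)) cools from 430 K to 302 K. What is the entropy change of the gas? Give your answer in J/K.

At constant pressure, ΔS = nC_p ln(T₂/T₁) with C_p = 5R/2 = 20.79 J mol⁻¹ K⁻¹.
ΔS = 2.97 × 20.79 × ln(302/430) = -21.8 J/K.

ΔS = -21.8 J/K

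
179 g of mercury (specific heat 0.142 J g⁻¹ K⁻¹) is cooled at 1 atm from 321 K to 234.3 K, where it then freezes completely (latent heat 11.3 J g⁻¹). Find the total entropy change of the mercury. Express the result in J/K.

Cooling step: ΔS₁ = m c ln(T_tr/T_i) = 179 × 0.142 × ln(234.3/321) = -8.003 J/K.
Phase change: ΔS₂ = −mL/T_tr = −179 × 11.3 / 234.3 = -8.633 J/K.
ΔS_total = (-8.003) + (-8.633) = -16.6 J/K.

ΔS = -16.6 J/K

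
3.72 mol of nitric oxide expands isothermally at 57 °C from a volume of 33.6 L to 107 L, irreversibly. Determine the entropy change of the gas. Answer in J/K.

Entropy is a state function, so ΔS_gas depends only on the end states.
For an isothermal ideal gas ΔS_gas = nR ln(V₂/V₁) = 3.72 × 8.314 × ln(107/33.6) = 35.8 J/K.

ΔS_gas = 35.8 J/K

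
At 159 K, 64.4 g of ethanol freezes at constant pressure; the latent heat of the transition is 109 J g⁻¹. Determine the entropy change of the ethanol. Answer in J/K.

Heat released by the substance: Q = −mL = −64.4 × 109 = −7019.6 J.
At constant T, ΔS = Q_rev/T = −7019.6 / 159 = -44.1 J/K.

ΔS = -44.1 J/K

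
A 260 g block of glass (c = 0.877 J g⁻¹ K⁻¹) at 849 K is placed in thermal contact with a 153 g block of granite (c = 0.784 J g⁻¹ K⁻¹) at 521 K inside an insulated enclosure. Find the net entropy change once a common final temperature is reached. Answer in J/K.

Energy balance: T_f = (m₁c₁T₁ + m₂c₂T₂)/(m₁c₁ + m₂c₂) = 735.93 K.
ΔS₁ = m₁c₁ ln(T_f/T₁) = 228.02 × ln(735.93/849) = -32.59 J/K.
ΔS₂ = m₂c₂ ln(T_f/T₂) = 119.952 × ln(735.93/521) = 41.43 J/K.
ΔS_total = -32.59 + 41.43 = 8.84 J/K.

ΔS_total = 8.84 J/K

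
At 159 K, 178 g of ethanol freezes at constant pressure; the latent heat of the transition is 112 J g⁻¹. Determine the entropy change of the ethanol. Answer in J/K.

Heat released by the substance: Q = −mL = −178 × 112 = −19936 J.
At constant T, ΔS = Q_rev/T = −19936 / 159 = -125 J/K.

ΔS = -125 J/K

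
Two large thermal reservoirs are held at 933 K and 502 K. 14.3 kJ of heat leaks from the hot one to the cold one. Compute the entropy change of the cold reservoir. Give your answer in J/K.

The cold reservoir gains heat Q, so ΔS_cold = +Q/T_C = 14300/502 = 28.5 J/K.

ΔS_cold = 28.5 J/K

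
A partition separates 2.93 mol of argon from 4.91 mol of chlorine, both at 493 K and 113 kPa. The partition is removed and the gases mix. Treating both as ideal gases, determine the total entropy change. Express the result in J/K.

ΔS_mix = 43.1 J/K

Mole fractions: x_A = 2.93/7.84 = 0.374, x_B = 0.626.
ΔS_mix = −R(n_A ln x_A + n_B ln x_B) = −8.314 × (2.93 ln 0.374 + 4.91 ln 0.626) = 43.1 J/K.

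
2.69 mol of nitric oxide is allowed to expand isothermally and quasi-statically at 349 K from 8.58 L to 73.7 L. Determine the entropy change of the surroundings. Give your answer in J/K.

For an isothermal ideal gas ΔS_gas = nR ln(V₂/V₁) = 2.69 × 8.314 × ln(73.7/8.58) = 48.1 J/K.
The process is reversible, so ΔS_surr = −ΔS_gas = -48.1 J/K and ΔS_universe = 0.

ΔS_surr = -48.1 J/K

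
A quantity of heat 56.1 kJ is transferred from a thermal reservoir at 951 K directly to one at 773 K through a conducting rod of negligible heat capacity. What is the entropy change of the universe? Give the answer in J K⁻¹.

ΔS_hot = −Q/T_H = −56100/951 = -58.99 J/K and ΔS_cold = +Q/T_C = 56100/773 = 72.57 J/K.
ΔS_total = -58.99 + 72.57 = 13.6 J/K, positive as the second law requires.

ΔS_total = 13.6 J/K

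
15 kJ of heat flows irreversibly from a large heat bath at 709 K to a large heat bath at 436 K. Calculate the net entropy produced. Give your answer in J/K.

ΔS_total = 13.2 J/K

ΔS_hot = −Q/T_H = −15000/709 = -21.16 J/K and ΔS_cold = +Q/T_C = 15000/436 = 34.4 J/K.
ΔS_total = -21.16 + 34.4 = 13.2 J/K, positive as the second law requires.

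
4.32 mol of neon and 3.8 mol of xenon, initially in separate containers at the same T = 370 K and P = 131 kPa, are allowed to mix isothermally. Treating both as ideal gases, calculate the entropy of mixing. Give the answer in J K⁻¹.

ΔS_mix = 46.7 J/K

Mole fractions: x_A = 4.32/8.12 = 0.532, x_B = 0.468.
ΔS_mix = −R(n_A ln x_A + n_B ln x_B) = −8.314 × (4.32 ln 0.532 + 3.8 ln 0.468) = 46.7 J/K.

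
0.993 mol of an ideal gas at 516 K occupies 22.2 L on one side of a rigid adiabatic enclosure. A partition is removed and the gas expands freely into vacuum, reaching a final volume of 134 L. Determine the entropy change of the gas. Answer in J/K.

ΔS_gas = 14.8 J/K

No heat is exchanged and no work is done, so the ideal-gas temperature stays constant.
Entropy is a state function; using a reversible isothermal path, ΔS_gas = nR ln(V₂/V₁) = 0.993 × 8.314 × ln(134/22.2) = 14.8 J/K.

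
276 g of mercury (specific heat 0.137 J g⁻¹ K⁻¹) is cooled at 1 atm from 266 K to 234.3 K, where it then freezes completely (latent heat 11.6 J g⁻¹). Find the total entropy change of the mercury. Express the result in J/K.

ΔS = -18.5 J/K

Cooling step: ΔS₁ = m c ln(T_tr/T_i) = 276 × 0.137 × ln(234.3/266) = -4.798 J/K.
Phase change: ΔS₂ = −mL/T_tr = −276 × 11.6 / 234.3 = -13.66 J/K.
ΔS_total = (-4.798) + (-13.66) = -18.5 J/K.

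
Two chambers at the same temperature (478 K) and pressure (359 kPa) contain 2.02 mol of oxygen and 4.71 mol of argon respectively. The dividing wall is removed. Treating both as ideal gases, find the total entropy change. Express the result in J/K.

ΔS_mix = 34.2 J/K

Mole fractions: x_A = 2.02/6.73 = 0.3, x_B = 0.7.
ΔS_mix = −R(n_A ln x_A + n_B ln x_B) = −8.314 × (2.02 ln 0.3 + 4.71 ln 0.7) = 34.2 J/K.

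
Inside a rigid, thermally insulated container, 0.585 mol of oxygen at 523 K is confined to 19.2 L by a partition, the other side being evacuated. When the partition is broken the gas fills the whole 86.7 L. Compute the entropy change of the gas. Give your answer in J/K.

ΔS_gas = 7.33 J/K

No heat is exchanged and no work is done, so the ideal-gas temperature stays constant.
Entropy is a state function; using a reversible isothermal path, ΔS_gas = nR ln(V₂/V₁) = 0.585 × 8.314 × ln(86.7/19.2) = 7.33 J/K.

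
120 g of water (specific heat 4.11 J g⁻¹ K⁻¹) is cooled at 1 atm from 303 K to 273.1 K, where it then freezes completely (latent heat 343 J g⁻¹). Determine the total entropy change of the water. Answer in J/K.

ΔS = -202 J/K

Cooling step: ΔS₁ = m c ln(T_tr/T_i) = 120 × 4.11 × ln(273.1/303) = -51.24 J/K.
Phase change: ΔS₂ = −mL/T_tr = −120 × 343 / 273.1 = -150.7 J/K.
ΔS_total = (-51.24) + (-150.7) = -202 J/K.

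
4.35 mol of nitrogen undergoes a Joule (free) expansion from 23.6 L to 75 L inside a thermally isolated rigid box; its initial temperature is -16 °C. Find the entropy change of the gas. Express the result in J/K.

ΔS_gas = 41.8 J/K

No heat is exchanged and no work is done, so the ideal-gas temperature stays constant.
Entropy is a state function; using a reversible isothermal path, ΔS_gas = nR ln(V₂/V₁) = 4.35 × 8.314 × ln(75/23.6) = 41.8 J/K.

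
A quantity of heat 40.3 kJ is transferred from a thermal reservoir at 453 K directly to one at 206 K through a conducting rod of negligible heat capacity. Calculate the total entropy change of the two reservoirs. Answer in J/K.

ΔS_total = 107 J/K

ΔS_hot = −Q/T_H = −40300/453 = -88.96 J/K and ΔS_cold = +Q/T_C = 40300/206 = 195.6 J/K.
ΔS_total = -88.96 + 195.6 = 107 J/K, positive as the second law requires.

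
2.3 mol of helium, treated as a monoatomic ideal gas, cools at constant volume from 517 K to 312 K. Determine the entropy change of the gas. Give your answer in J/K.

ΔS = -14.5 J/K

At constant volume, ΔS = nC_V ln(T₂/T₁) with C_V = 3R/2 = 12.47 J mol⁻¹ K⁻¹.
ΔS = 2.3 × 12.47 × ln(312/517) = -14.5 J/K.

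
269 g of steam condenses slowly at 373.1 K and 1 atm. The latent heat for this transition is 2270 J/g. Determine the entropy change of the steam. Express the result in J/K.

Heat released by the substance: Q = −mL = −269 × 2270 = −610630 J.
At constant T, ΔS = Q_rev/T = −610630 / 373.1 = -1640 J/K.

ΔS = -1640 J/K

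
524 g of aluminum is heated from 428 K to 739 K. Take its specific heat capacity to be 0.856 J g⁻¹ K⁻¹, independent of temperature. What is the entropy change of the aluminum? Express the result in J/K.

ΔS = ∫dQ_rev/T = m c ln(T₂/T₁) = 524 × 0.856 × ln(739/428) = 245 J/K.

ΔS = 245 J/K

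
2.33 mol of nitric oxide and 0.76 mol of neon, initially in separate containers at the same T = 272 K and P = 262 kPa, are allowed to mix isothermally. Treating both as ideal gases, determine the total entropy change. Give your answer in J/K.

ΔS_mix = 14.3 J/K

Mole fractions: x_A = 2.33/3.09 = 0.754, x_B = 0.246.
ΔS_mix = −R(n_A ln x_A + n_B ln x_B) = −8.314 × (2.33 ln 0.754 + 0.76 ln 0.246) = 14.3 J/K.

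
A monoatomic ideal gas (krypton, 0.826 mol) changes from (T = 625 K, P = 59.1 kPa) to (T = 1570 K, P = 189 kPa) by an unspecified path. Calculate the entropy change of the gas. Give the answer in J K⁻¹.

ΔS = 7.83 J/K

ΔS = nC_p ln(T₂/T₁) − nR ln(P₂/P₁), with C_p = 5R/2 = 20.79 J mol⁻¹ K⁻¹ for a monoatomic ideal gas.
ΔS = 0.826 × [20.79 × ln(1570/625) − 8.314 × ln(189/59.1)] = 7.83 J/K.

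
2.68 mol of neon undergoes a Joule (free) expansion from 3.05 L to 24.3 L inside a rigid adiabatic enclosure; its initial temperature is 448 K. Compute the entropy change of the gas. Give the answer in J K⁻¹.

ΔS_gas = 46.2 J/K

For an ideal gas in free expansion Q = 0 and W = 0, so T is unchanged.
Entropy is a state function; using a reversible isothermal path, ΔS_gas = nR ln(V₂/V₁) = 2.68 × 8.314 × ln(24.3/3.05) = 46.2 J/K.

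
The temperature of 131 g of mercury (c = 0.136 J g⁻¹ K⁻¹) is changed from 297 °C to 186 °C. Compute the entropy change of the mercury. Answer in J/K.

In kelvin: T₁ = 570.15 K, T₂ = 459.15 K. ΔS = ∫dQ_rev/T = m c ln(T₂/T₁) = 131 × 0.136 × ln(459.15/570.15) = -3.86 J/K.

ΔS = -3.86 J/K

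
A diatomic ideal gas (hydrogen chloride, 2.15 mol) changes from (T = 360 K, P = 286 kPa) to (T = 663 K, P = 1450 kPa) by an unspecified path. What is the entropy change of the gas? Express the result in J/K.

ΔS = nC_p ln(T₂/T₁) − nR ln(P₂/P₁), with C_p = 7R/2 = 29.1 J mol⁻¹ K⁻¹ for a diatomic ideal gas.
ΔS = 2.15 × [29.1 × ln(663/360) − 8.314 × ln(1450/286)] = 9.19 J/K.

ΔS = 9.19 J/K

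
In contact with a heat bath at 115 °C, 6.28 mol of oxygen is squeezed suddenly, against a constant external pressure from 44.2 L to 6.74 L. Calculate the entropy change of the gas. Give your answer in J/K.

ΔS_gas = -98.2 J/K

Entropy is a state function, so ΔS_gas depends only on the end states.
For an isothermal ideal gas ΔS_gas = nR ln(V₂/V₁) = 6.28 × 8.314 × ln(6.74/44.2) = -98.2 J/K.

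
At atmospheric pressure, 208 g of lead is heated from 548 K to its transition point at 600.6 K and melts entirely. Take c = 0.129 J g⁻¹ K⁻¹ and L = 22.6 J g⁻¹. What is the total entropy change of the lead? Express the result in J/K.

Warming step: ΔS₁ = m c ln(T_tr/T_i) = 208 × 0.129 × ln(600.6/548) = 2.459 J/K.
Phase change: ΔS₂ = +mL/T_tr = 208 × 22.6 / 600.6 = 7.827 J/K.
ΔS_total = (2.459) + (7.827) = 10.3 J/K.

ΔS = 10.3 J/K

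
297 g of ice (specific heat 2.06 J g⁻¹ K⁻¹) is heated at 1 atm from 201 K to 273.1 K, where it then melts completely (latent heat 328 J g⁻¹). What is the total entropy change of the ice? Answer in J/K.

ΔS = 544 J/K

Warming step: ΔS₁ = m c ln(T_tr/T_i) = 297 × 2.06 × ln(273.1/201) = 187.5 J/K.
Phase change: ΔS₂ = +mL/T_tr = 297 × 328 / 273.1 = 356.7 J/K.
ΔS_total = (187.5) + (356.7) = 544 J/K.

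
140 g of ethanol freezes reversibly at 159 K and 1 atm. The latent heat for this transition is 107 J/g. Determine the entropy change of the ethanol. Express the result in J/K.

Heat released by the substance: Q = −mL = −140 × 107 = −14980 J.
At constant T, ΔS = Q_rev/T = −14980 / 159 = -94.2 J/K.

ΔS = -94.2 J/K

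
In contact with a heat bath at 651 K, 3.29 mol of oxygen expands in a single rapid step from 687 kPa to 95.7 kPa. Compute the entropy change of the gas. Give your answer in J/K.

ΔS_gas = 53.9 J/K

Entropy is a state function, so ΔS_gas depends only on the end states.
For an isothermal ideal gas ΔS_gas = nR ln(P₁/P₂) = 3.29 × 8.314 × ln(687/95.7) = 53.9 J/K.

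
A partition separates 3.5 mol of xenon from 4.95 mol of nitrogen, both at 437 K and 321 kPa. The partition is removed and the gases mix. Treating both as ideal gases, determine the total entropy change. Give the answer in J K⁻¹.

ΔS_mix = 47.7 J/K

Mole fractions: x_A = 3.5/8.45 = 0.414, x_B = 0.586.
ΔS_mix = −R(n_A ln x_A + n_B ln x_B) = −8.314 × (3.5 ln 0.414 + 4.95 ln 0.586) = 47.7 J/K.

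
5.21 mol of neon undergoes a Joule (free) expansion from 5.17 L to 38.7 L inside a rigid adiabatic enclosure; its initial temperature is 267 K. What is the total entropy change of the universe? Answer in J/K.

ΔS_universe = 87.2 J/K

For an ideal gas in free expansion Q = 0 and W = 0, so T is unchanged.
Entropy is a state function; using a reversible isothermal path, ΔS_gas = nR ln(V₂/V₁) = 5.21 × 8.314 × ln(38.7/5.17) = 87.2 J/K.
The insulated surroundings exchange no heat, so ΔS_surr = 0 and ΔS_universe = ΔS_gas.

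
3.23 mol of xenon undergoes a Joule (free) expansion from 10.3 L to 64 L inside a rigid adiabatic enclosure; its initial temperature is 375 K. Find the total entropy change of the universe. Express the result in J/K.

For an ideal gas in free expansion Q = 0 and W = 0, so T is unchanged.
Entropy is a state function; using a reversible isothermal path, ΔS_gas = nR ln(V₂/V₁) = 3.23 × 8.314 × ln(64/10.3) = 49.1 J/K.
The insulated surroundings exchange no heat, so ΔS_surr = 0 and ΔS_universe = ΔS_gas.

ΔS_universe = 49.1 J/K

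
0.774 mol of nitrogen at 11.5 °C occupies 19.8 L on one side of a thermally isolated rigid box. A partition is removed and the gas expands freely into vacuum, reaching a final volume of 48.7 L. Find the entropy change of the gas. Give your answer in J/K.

For an ideal gas in free expansion Q = 0 and W = 0, so T is unchanged.
Entropy is a state function; using a reversible isothermal path, ΔS_gas = nR ln(V₂/V₁) = 0.774 × 8.314 × ln(48.7/19.8) = 5.79 J/K.

ΔS_gas = 5.79 J/K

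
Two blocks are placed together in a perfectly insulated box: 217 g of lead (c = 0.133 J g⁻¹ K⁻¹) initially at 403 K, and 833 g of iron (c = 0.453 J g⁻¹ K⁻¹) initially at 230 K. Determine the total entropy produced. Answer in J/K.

ΔS_total = 4.96 J/K

Energy balance: T_f = (m₁c₁T₁ + m₂c₂T₂)/(m₁c₁ + m₂c₂) = 242.29 K.
ΔS₁ = m₁c₁ ln(T_f/T₁) = 28.861 × ln(242.29/403) = -14.684 J/K.
ΔS₂ = m₂c₂ ln(T_f/T₂) = 377.349 × ln(242.29/230) = 19.646 J/K.
ΔS_total = -14.684 + 19.646 = 4.96 J/K.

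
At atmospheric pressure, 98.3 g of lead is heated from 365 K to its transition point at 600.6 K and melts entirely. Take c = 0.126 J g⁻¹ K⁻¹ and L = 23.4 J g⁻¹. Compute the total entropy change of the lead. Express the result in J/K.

Warming step: ΔS₁ = m c ln(T_tr/T_i) = 98.3 × 0.126 × ln(600.6/365) = 6.169 J/K.
Phase change: ΔS₂ = +mL/T_tr = 98.3 × 23.4 / 600.6 = 3.83 J/K.
ΔS_total = (6.169) + (3.83) = 10 J/K.

ΔS = 10 J/K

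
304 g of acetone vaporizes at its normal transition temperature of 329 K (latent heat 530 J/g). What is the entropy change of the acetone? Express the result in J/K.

Heat absorbed by the substance: Q = mL = 304 × 530 = 161120 J.
At constant T, ΔS = Q_rev/T = 161120 / 329 = 490 J/K.

ΔS = 490 J/K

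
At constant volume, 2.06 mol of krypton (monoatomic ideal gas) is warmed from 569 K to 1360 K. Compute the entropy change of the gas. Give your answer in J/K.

ΔS = 22.4 J/K

At constant volume, ΔS = nC_V ln(T₂/T₁) with C_V = 3R/2 = 12.47 J mol⁻¹ K⁻¹.
ΔS = 2.06 × 12.47 × ln(1360/569) = 22.4 J/K.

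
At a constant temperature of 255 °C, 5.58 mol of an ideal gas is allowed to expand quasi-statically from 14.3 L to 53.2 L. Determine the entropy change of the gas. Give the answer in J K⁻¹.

ΔS_gas = 60.9 J/K

For an isothermal ideal gas ΔS_gas = nR ln(V₂/V₁) = 5.58 × 8.314 × ln(53.2/14.3) = 60.9 J/K.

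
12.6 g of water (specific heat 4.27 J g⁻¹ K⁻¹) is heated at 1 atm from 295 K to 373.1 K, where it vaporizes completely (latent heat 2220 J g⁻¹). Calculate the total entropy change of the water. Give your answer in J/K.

ΔS = 87.6 J/K

Warming step: ΔS₁ = m c ln(T_tr/T_i) = 12.6 × 4.27 × ln(373.1/295) = 12.64 J/K.
Phase change: ΔS₂ = +mL/T_tr = 12.6 × 2220 / 373.1 = 74.97 J/K.
ΔS_total = (12.64) + (74.97) = 87.6 J/K.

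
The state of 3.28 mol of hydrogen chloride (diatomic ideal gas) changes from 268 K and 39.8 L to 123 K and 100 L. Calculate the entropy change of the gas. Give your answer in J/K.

ΔS = -28 J/K

Entropy is a state function: ΔS = nC_V ln(T₂/T₁) + nR ln(V₂/V₁), with C_V = 5R/2 = 20.79 J mol⁻¹ K⁻¹ for a diatomic ideal gas.
ΔS = 3.28 × [20.79 × ln(123/268) + 8.314 × ln(100/39.8)] = -28 J/K.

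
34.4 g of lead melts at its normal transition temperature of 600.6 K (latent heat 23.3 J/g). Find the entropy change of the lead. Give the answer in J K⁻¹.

ΔS = 1.33 J/K

Heat absorbed by the substance: Q = mL = 34.4 × 23.3 = 801.52 J.
At constant T, ΔS = Q_rev/T = 801.52 / 600.6 = 1.33 J/K.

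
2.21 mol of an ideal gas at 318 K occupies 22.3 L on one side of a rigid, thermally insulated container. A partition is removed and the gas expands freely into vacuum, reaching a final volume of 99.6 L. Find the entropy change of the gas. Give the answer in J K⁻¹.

For an ideal gas in free expansion Q = 0 and W = 0, so T is unchanged.
Entropy is a state function; using a reversible isothermal path, ΔS_gas = nR ln(V₂/V₁) = 2.21 × 8.314 × ln(99.6/22.3) = 27.5 J/K.

ΔS_gas = 27.5 J/K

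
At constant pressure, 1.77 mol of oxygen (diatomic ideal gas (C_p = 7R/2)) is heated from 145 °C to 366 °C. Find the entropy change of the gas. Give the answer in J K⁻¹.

ΔS = 21.9 J/K

In kelvin: T₁ = 418.15 K, T₂ = 639.15 K. At constant pressure, ΔS = nC_p ln(T₂/T₁) with C_p = 7R/2 = 29.1 J mol⁻¹ K⁻¹.
ΔS = 1.77 × 29.1 × ln(639.15/418.15) = 21.9 J/K.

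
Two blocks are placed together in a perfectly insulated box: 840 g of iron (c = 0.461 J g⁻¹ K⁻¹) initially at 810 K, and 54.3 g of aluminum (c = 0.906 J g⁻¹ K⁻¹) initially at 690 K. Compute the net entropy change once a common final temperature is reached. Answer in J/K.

Energy balance: T_f = (m₁c₁T₁ + m₂c₂T₂)/(m₁c₁ + m₂c₂) = 796.47 K.
ΔS₁ = m₁c₁ ln(T_f/T₁) = 387.24 × ln(796.47/810) = -6.5213 J/K.
ΔS₂ = m₂c₂ ln(T_f/T₂) = 49.1958 × ln(796.47/690) = 7.0597 J/K.
ΔS_total = -6.5213 + 7.0597 = 0.538 J/K.

ΔS_total = 0.538 J/K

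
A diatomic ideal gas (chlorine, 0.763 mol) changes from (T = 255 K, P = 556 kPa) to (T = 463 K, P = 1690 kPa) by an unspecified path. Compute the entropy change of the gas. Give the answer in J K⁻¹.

ΔS = nC_p ln(T₂/T₁) − nR ln(P₂/P₁), with C_p = 7R/2 = 29.1 J mol⁻¹ K⁻¹ for a diatomic ideal gas.
ΔS = 0.763 × [29.1 × ln(463/255) − 8.314 × ln(1690/556)] = 6.19 J/K.

ΔS = 6.19 J/K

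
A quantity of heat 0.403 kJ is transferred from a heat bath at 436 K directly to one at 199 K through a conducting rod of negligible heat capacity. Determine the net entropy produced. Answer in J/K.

ΔS_total = 1.1 J/K

ΔS_hot = −Q/T_H = −403/436 = -0.9243 J/K and ΔS_cold = +Q/T_C = 403/199 = 2.025 J/K.
ΔS_total = -0.9243 + 2.025 = 1.1 J/K, positive as the second law requires.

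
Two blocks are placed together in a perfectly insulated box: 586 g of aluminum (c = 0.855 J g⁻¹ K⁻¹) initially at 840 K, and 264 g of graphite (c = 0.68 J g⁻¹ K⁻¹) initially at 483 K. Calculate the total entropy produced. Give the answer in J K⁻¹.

ΔS_total = 18.4 J/K

Energy balance: T_f = (m₁c₁T₁ + m₂c₂T₂)/(m₁c₁ + m₂c₂) = 745.83 K.
ΔS₁ = m₁c₁ ln(T_f/T₁) = 501.03 × ln(745.83/840) = -59.58 J/K.
ΔS₂ = m₂c₂ ln(T_f/T₂) = 179.52 × ln(745.83/483) = 78 J/K.
ΔS_total = -59.58 + 78 = 18.4 J/K.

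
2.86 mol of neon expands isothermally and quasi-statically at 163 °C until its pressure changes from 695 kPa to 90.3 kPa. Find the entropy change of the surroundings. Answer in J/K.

For an isothermal ideal gas ΔS_gas = nR ln(P₁/P₂) = 2.86 × 8.314 × ln(695/90.3) = 48.5 J/K.
The process is reversible, so ΔS_surr = −ΔS_gas = -48.5 J/K and ΔS_universe = 0.

ΔS_surr = -48.5 J/K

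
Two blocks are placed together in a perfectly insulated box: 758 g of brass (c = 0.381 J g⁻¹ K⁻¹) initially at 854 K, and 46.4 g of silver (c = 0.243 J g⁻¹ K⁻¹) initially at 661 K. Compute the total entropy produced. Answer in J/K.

ΔS_total = 0.329 J/K

Energy balance: T_f = (m₁c₁T₁ + m₂c₂T₂)/(m₁c₁ + m₂c₂) = 846.75 K.
ΔS₁ = m₁c₁ ln(T_f/T₁) = 288.798 × ln(846.75/854) = -2.463 J/K.
ΔS₂ = m₂c₂ ln(T_f/T₂) = 11.2752 × ln(846.75/661) = 2.792 J/K.
ΔS_total = -2.463 + 2.792 = 0.329 J/K.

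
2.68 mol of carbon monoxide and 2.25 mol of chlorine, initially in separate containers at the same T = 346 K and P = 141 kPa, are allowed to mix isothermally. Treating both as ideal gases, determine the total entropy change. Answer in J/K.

ΔS_mix = 28.3 J/K

Mole fractions: x_A = 2.68/4.93 = 0.544, x_B = 0.456.
ΔS_mix = −R(n_A ln x_A + n_B ln x_B) = −8.314 × (2.68 ln 0.544 + 2.25 ln 0.456) = 28.3 J/K.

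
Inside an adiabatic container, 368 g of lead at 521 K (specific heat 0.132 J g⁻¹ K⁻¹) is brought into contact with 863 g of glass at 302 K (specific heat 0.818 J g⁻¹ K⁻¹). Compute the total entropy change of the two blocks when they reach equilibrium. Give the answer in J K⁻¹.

Energy balance: T_f = (m₁c₁T₁ + m₂c₂T₂)/(m₁c₁ + m₂c₂) = 316.1 K.
ΔS₁ = m₁c₁ ln(T_f/T₁) = 48.576 × ln(316.1/521) = -24.27 J/K.
ΔS₂ = m₂c₂ ln(T_f/T₂) = 705.934 × ln(316.1/302) = 32.21 J/K.
ΔS_total = -24.27 + 32.21 = 7.94 J/K.

ΔS_total = 7.94 J/K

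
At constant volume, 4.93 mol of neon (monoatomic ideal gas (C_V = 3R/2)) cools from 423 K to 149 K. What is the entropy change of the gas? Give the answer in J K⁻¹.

ΔS = -64.2 J/K

At constant volume, ΔS = nC_V ln(T₂/T₁) with C_V = 3R/2 = 12.47 J mol⁻¹ K⁻¹.
ΔS = 4.93 × 12.47 × ln(149/423) = -64.2 J/K.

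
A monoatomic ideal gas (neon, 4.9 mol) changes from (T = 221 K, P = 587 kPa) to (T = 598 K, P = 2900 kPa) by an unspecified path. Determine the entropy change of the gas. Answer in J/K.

ΔS = nC_p ln(T₂/T₁) − nR ln(P₂/P₁), with C_p = 5R/2 = 20.79 J mol⁻¹ K⁻¹ for a monoatomic ideal gas.
ΔS = 4.9 × [20.79 × ln(598/221) − 8.314 × ln(2900/587)] = 36.3 J/K.

ΔS = 36.3 J/K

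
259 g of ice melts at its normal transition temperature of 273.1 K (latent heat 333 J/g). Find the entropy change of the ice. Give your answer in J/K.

Heat absorbed by the substance: Q = mL = 259 × 333 = 86247 J.
At constant T, ΔS = Q_rev/T = 86247 / 273.1 = 316 J/K.

ΔS = 316 J/K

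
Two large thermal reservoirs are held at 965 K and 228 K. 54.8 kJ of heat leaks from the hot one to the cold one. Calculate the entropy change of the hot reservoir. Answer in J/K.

ΔS_hot = -56.8 J/K

The hot reservoir loses heat Q, so ΔS_hot = −Q/T_H = −54800/965 = -56.8 J/K.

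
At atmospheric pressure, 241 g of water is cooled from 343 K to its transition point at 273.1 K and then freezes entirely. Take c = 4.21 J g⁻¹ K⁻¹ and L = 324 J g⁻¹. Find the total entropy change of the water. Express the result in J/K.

Cooling step: ΔS₁ = m c ln(T_tr/T_i) = 241 × 4.21 × ln(273.1/343) = -231.2 J/K.
Phase change: ΔS₂ = −mL/T_tr = −241 × 324 / 273.1 = -285.9 J/K.
ΔS_total = (-231.2) + (-285.9) = -517 J/K.

ΔS = -517 J/K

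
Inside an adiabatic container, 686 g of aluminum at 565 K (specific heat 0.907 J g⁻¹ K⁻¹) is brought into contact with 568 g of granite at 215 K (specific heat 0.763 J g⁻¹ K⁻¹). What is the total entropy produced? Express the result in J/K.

Energy balance: T_f = (m₁c₁T₁ + m₂c₂T₂)/(m₁c₁ + m₂c₂) = 421.3 K.
ΔS₁ = m₁c₁ ln(T_f/T₁) = 622.202 × ln(421.3/565) = -182.6 J/K.
ΔS₂ = m₂c₂ ln(T_f/T₂) = 433.384 × ln(421.3/215) = 291.5 J/K.
ΔS_total = -182.6 + 291.5 = 109 J/K.

ΔS_total = 109 J/K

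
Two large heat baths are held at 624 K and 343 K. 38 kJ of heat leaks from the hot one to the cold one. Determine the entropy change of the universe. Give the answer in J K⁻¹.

ΔS_total = 49.9 J/K

ΔS_hot = −Q/T_H = −38000/624 = -60.9 J/K and ΔS_cold = +Q/T_C = 38000/343 = 110.8 J/K.
ΔS_total = -60.9 + 110.8 = 49.9 J/K, positive as the second law requires.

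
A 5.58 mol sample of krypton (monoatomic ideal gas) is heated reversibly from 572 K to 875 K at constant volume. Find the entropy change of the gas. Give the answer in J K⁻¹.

ΔS = 29.6 J/K

At constant volume, ΔS = nC_V ln(T₂/T₁) with C_V = 3R/2 = 12.47 J mol⁻¹ K⁻¹.
ΔS = 5.58 × 12.47 × ln(875/572) = 29.6 J/K.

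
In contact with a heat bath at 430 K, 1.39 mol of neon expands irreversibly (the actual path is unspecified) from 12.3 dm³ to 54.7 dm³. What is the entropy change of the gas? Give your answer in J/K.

ΔS_gas = 17.2 J/K

Entropy is a state function, so ΔS_gas depends only on the end states.
For an isothermal ideal gas ΔS_gas = nR ln(V₂/V₁) = 1.39 × 8.314 × ln(54.7/12.3) = 17.2 J/K.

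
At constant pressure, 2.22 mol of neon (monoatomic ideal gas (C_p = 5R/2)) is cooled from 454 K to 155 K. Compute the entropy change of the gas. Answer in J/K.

At constant pressure, ΔS = nC_p ln(T₂/T₁) with C_p = 5R/2 = 20.79 J mol⁻¹ K⁻¹.
ΔS = 2.22 × 20.79 × ln(155/454) = -49.6 J/K.

ΔS = -49.6 J/K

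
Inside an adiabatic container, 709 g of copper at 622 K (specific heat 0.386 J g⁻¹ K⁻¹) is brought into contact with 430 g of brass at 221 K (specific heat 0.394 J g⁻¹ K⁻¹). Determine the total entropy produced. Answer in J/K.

Energy balance: T_f = (m₁c₁T₁ + m₂c₂T₂)/(m₁c₁ + m₂c₂) = 468.67 K.
ΔS₁ = m₁c₁ ln(T_f/T₁) = 273.674 × ln(468.67/622) = -77.46 J/K.
ΔS₂ = m₂c₂ ln(T_f/T₂) = 169.42 × ln(468.67/221) = 127.4 J/K.
ΔS_total = -77.46 + 127.4 = 49.9 J/K.

ΔS_total = 49.9 J/K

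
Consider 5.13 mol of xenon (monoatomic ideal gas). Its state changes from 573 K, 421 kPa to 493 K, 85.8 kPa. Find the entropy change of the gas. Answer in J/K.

ΔS = 51.8 J/K

ΔS = nC_p ln(T₂/T₁) − nR ln(P₂/P₁), with C_p = 5R/2 = 20.79 J mol⁻¹ K⁻¹ for a monoatomic ideal gas.
ΔS = 5.13 × [20.79 × ln(493/573) − 8.314 × ln(85.8/421)] = 51.8 J/K.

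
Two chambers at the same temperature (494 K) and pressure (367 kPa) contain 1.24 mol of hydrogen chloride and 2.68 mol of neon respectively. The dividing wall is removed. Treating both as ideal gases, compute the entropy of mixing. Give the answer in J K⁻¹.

ΔS_mix = 20.3 J/K

Mole fractions: x_A = 1.24/3.92 = 0.316, x_B = 0.684.
ΔS_mix = −R(n_A ln x_A + n_B ln x_B) = −8.314 × (1.24 ln 0.316 + 2.68 ln 0.684) = 20.3 J/K.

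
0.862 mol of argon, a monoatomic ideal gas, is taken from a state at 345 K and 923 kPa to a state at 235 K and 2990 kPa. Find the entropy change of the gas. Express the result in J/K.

ΔS = nC_p ln(T₂/T₁) − nR ln(P₂/P₁), with C_p = 5R/2 = 20.79 J mol⁻¹ K⁻¹ for a monoatomic ideal gas.
ΔS = 0.862 × [20.79 × ln(235/345) − 8.314 × ln(2990/923)] = -15.3 J/K.

ΔS = -15.3 J/K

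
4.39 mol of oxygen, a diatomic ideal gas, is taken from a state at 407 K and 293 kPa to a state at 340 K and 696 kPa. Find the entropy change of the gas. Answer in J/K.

ΔS = nC_p ln(T₂/T₁) − nR ln(P₂/P₁), with C_p = 7R/2 = 29.1 J mol⁻¹ K⁻¹ for a diatomic ideal gas.
ΔS = 4.39 × [29.1 × ln(340/407) − 8.314 × ln(696/293)] = -54.6 J/K.

ΔS = -54.6 J/K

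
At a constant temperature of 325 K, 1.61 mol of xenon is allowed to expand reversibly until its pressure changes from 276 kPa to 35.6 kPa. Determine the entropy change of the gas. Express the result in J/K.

For an isothermal ideal gas ΔS_gas = nR ln(P₁/P₂) = 1.61 × 8.314 × ln(276/35.6) = 27.4 J/K.

ΔS_gas = 27.4 J/K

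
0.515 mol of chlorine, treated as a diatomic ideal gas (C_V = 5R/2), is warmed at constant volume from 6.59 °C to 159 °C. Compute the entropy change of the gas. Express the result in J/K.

In kelvin: T₁ = 279.74 K, T₂ = 432.15 K. At constant volume, ΔS = nC_V ln(T₂/T₁) with C_V = 5R/2 = 20.79 J mol⁻¹ K⁻¹.
ΔS = 0.515 × 20.79 × ln(432.15/279.74) = 4.66 J/K.

ΔS = 4.66 J/K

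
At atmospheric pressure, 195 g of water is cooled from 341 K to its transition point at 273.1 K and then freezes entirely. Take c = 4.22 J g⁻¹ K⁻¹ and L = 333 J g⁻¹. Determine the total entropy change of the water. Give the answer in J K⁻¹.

Cooling step: ΔS₁ = m c ln(T_tr/T_i) = 195 × 4.22 × ln(273.1/341) = -182.7 J/K.
Phase change: ΔS₂ = −mL/T_tr = −195 × 333 / 273.1 = -237.8 J/K.
ΔS_total = (-182.7) + (-237.8) = -420 J/K.

ΔS = -420 J/K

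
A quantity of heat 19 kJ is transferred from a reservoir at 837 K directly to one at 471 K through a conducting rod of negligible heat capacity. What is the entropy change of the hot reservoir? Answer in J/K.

ΔS_hot = -22.7 J/K

The hot reservoir loses heat Q, so ΔS_hot = −Q/T_H = −19000/837 = -22.7 J/K.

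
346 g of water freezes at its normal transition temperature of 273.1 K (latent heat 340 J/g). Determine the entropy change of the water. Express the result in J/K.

ΔS = -431 J/K

Heat released by the substance: Q = −mL = −346 × 340 = −117640 J.
At constant T, ΔS = Q_rev/T = −117640 / 273.1 = -431 J/K.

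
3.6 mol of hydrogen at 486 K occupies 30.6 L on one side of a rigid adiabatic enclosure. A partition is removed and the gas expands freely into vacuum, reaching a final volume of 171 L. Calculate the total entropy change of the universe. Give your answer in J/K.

No heat is exchanged and no work is done, so the ideal-gas temperature stays constant.
Entropy is a state function; using a reversible isothermal path, ΔS_gas = nR ln(V₂/V₁) = 3.6 × 8.314 × ln(171/30.6) = 51.5 J/K.
The insulated surroundings exchange no heat, so ΔS_surr = 0 and ΔS_universe = ΔS_gas.

ΔS_universe = 51.5 J/K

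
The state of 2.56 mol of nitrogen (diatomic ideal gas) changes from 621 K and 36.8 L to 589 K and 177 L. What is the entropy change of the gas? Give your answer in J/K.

ΔS = 30.6 J/K

Entropy is a state function: ΔS = nC_V ln(T₂/T₁) + nR ln(V₂/V₁), with C_V = 5R/2 = 20.79 J mol⁻¹ K⁻¹ for a diatomic ideal gas.
ΔS = 2.56 × [20.79 × ln(589/621) + 8.314 × ln(177/36.8)] = 30.6 J/K.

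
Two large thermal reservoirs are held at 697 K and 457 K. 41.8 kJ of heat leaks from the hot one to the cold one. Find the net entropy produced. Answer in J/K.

ΔS_total = 31.5 J/K

ΔS_hot = −Q/T_H = −41800/697 = -59.97 J/K and ΔS_cold = +Q/T_C = 41800/457 = 91.47 J/K.
ΔS_total = -59.97 + 91.47 = 31.5 J/K, positive as the second law requires.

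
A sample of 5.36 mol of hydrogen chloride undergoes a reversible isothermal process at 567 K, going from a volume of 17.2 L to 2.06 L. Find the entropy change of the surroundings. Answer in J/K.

For an isothermal ideal gas ΔS_gas = nR ln(V₂/V₁) = 5.36 × 8.314 × ln(2.06/17.2) = -94.6 J/K.
The process is reversible, so ΔS_surr = −ΔS_gas = 94.6 J/K and ΔS_universe = 0.

ΔS_surr = 94.6 J/K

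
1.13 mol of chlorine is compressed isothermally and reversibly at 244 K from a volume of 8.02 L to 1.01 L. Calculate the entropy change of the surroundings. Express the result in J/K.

ΔS_surr = 19.5 J/K

For an isothermal ideal gas ΔS_gas = nR ln(V₂/V₁) = 1.13 × 8.314 × ln(1.01/8.02) = -19.5 J/K.
The process is reversible, so ΔS_surr = −ΔS_gas = 19.5 J/K and ΔS_universe = 0.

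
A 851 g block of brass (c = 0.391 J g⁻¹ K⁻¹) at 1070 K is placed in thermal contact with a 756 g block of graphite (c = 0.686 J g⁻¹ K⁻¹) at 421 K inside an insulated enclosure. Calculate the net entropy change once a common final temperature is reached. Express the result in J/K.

Energy balance: T_f = (m₁c₁T₁ + m₂c₂T₂)/(m₁c₁ + m₂c₂) = 674.65 K.
ΔS₁ = m₁c₁ ln(T_f/T₁) = 332.741 × ln(674.65/1070) = -153.5 J/K.
ΔS₂ = m₂c₂ ln(T_f/T₂) = 518.616 × ln(674.65/421) = 244.6 J/K.
ΔS_total = -153.5 + 244.6 = 91.1 J/K.

ΔS_total = 91.1 J/K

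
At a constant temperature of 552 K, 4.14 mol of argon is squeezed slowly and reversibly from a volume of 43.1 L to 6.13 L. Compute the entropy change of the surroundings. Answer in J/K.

For an isothermal ideal gas ΔS_gas = nR ln(V₂/V₁) = 4.14 × 8.314 × ln(6.13/43.1) = -67.1 J/K.
The process is reversible, so ΔS_surr = −ΔS_gas = 67.1 J/K and ΔS_universe = 0.

ΔS_surr = 67.1 J/K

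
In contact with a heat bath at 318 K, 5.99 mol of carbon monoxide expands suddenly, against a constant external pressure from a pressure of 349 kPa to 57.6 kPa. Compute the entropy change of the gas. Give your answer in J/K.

ΔS_gas = 89.7 J/K

Entropy is a state function, so ΔS_gas depends only on the end states.
For an isothermal ideal gas ΔS_gas = nR ln(P₁/P₂) = 5.99 × 8.314 × ln(349/57.6) = 89.7 J/K.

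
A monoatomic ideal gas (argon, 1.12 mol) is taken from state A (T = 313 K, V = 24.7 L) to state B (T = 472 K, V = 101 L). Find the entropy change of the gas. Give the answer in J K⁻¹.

ΔS = 18.9 J/K

Entropy is a state function: ΔS = nC_V ln(T₂/T₁) + nR ln(V₂/V₁), with C_V = 3R/2 = 12.47 J mol⁻¹ K⁻¹ for a monoatomic ideal gas.
ΔS = 1.12 × [12.47 × ln(472/313) + 8.314 × ln(101/24.7)] = 18.9 J/K.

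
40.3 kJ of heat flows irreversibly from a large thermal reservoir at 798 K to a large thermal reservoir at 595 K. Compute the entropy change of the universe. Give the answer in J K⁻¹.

ΔS_total = 17.2 J/K

ΔS_hot = −Q/T_H = −40300/798 = -50.5 J/K and ΔS_cold = +Q/T_C = 40300/595 = 67.73 J/K.
ΔS_total = -50.5 + 67.73 = 17.2 J/K, positive as the second law requires.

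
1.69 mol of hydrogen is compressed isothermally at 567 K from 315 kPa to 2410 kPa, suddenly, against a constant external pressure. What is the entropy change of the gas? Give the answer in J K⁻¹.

ΔS_gas = -28.6 J/K

Entropy is a state function, so ΔS_gas depends only on the end states.
For an isothermal ideal gas ΔS_gas = nR ln(P₁/P₂) = 1.69 × 8.314 × ln(315/2410) = -28.6 J/K.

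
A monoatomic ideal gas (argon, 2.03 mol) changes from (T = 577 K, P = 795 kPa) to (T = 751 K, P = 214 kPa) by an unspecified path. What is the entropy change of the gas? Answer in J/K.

ΔS = 33.3 J/K

ΔS = nC_p ln(T₂/T₁) − nR ln(P₂/P₁), with C_p = 5R/2 = 20.79 J mol⁻¹ K⁻¹ for a monoatomic ideal gas.
ΔS = 2.03 × [20.79 × ln(751/577) − 8.314 × ln(214/795)] = 33.3 J/K.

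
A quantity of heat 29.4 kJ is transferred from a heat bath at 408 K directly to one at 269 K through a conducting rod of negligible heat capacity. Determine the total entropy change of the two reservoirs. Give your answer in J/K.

ΔS_total = 37.2 J/K

ΔS_hot = −Q/T_H = −29400/408 = -72.06 J/K and ΔS_cold = +Q/T_C = 29400/269 = 109.3 J/K.
ΔS_total = -72.06 + 109.3 = 37.2 J/K, positive as the second law requires.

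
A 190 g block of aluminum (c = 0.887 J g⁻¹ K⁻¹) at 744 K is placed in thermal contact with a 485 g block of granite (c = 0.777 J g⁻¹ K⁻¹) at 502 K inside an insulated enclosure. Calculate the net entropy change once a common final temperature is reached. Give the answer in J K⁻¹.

Energy balance: T_f = (m₁c₁T₁ + m₂c₂T₂)/(m₁c₁ + m₂c₂) = 576.78 K.
ΔS₁ = m₁c₁ ln(T_f/T₁) = 168.53 × ln(576.78/744) = -42.9 J/K.
ΔS₂ = m₂c₂ ln(T_f/T₂) = 376.845 × ln(576.78/502) = 52.33 J/K.
ΔS_total = -42.9 + 52.33 = 9.43 J/K.

ΔS_total = 9.43 J/K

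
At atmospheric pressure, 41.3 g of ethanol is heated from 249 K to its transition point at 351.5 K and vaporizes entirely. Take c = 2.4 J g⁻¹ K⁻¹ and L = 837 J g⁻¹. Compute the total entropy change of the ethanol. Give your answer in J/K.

ΔS = 133 J/K

Warming step: ΔS₁ = m c ln(T_tr/T_i) = 41.3 × 2.4 × ln(351.5/249) = 34.17 J/K.
Phase change: ΔS₂ = +mL/T_tr = 41.3 × 837 / 351.5 = 98.34 J/K.
ΔS_total = (34.17) + (98.34) = 133 J/K.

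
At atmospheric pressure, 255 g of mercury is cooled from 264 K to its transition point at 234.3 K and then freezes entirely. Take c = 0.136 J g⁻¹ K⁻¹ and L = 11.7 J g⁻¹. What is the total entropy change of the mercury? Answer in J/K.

ΔS = -16.9 J/K

Cooling step: ΔS₁ = m c ln(T_tr/T_i) = 255 × 0.136 × ln(234.3/264) = -4.139 J/K.
Phase change: ΔS₂ = −mL/T_tr = −255 × 11.7 / 234.3 = -12.73 J/K.
ΔS_total = (-4.139) + (-12.73) = -16.9 J/K.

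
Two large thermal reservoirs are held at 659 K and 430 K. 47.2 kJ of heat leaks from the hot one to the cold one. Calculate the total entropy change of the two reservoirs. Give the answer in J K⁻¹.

ΔS_total = 38.1 J/K

ΔS_hot = −Q/T_H = −47200/659 = -71.624 J/K and ΔS_cold = +Q/T_C = 47200/430 = 109.77 J/K.
ΔS_total = -71.624 + 109.77 = 38.1 J/K, positive as the second law requires.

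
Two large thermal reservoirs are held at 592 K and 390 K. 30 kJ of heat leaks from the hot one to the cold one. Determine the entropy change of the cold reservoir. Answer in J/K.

The cold reservoir gains heat Q, so ΔS_cold = +Q/T_C = 30000/390 = 76.9 J/K.

ΔS_cold = 76.9 J/K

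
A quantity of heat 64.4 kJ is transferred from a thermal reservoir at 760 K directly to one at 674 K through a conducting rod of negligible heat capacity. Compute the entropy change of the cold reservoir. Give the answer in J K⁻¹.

ΔS_cold = 95.5 J/K

The cold reservoir gains heat Q, so ΔS_cold = +Q/T_C = 64400/674 = 95.5 J/K.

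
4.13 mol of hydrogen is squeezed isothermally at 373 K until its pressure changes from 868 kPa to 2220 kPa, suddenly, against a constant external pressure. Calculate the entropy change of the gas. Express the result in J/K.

ΔS_gas = -32.2 J/K

Entropy is a state function, so ΔS_gas depends only on the end states.
For an isothermal ideal gas ΔS_gas = nR ln(P₁/P₂) = 4.13 × 8.314 × ln(868/2220) = -32.2 J/K.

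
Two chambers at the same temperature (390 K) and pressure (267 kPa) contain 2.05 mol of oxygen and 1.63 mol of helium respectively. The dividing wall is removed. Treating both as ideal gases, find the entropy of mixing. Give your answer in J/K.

ΔS_mix = 21 J/K

Mole fractions: x_A = 2.05/3.68 = 0.557, x_B = 0.443.
ΔS_mix = −R(n_A ln x_A + n_B ln x_B) = −8.314 × (2.05 ln 0.557 + 1.63 ln 0.443) = 21 J/K.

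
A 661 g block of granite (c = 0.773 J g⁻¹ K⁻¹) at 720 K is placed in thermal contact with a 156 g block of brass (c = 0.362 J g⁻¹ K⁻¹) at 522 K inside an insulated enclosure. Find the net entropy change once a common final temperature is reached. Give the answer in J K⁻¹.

Energy balance: T_f = (m₁c₁T₁ + m₂c₂T₂)/(m₁c₁ + m₂c₂) = 700.29 K.
ΔS₁ = m₁c₁ ln(T_f/T₁) = 510.953 × ln(700.29/720) = -14.18 J/K.
ΔS₂ = m₂c₂ ln(T_f/T₂) = 56.472 × ln(700.29/522) = 16.59 J/K.
ΔS_total = -14.18 + 16.59 = 2.41 J/K.

ΔS_total = 2.41 J/K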